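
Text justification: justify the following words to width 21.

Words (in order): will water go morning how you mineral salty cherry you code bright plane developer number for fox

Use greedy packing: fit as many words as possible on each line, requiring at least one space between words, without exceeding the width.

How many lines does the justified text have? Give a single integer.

Line 1: ['will', 'water', 'go', 'morning'] (min_width=21, slack=0)
Line 2: ['how', 'you', 'mineral', 'salty'] (min_width=21, slack=0)
Line 3: ['cherry', 'you', 'code'] (min_width=15, slack=6)
Line 4: ['bright', 'plane'] (min_width=12, slack=9)
Line 5: ['developer', 'number', 'for'] (min_width=20, slack=1)
Line 6: ['fox'] (min_width=3, slack=18)
Total lines: 6

Answer: 6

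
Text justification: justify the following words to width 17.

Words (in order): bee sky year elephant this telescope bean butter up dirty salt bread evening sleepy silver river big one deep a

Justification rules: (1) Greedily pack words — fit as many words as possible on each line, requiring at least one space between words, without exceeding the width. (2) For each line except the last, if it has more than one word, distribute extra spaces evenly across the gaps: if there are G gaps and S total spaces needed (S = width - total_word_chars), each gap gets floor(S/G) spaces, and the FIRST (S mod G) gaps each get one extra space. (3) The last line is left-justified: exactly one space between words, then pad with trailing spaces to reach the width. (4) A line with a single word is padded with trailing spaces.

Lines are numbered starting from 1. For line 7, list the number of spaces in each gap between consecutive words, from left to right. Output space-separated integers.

Answer: 2 1

Derivation:
Line 1: ['bee', 'sky', 'year'] (min_width=12, slack=5)
Line 2: ['elephant', 'this'] (min_width=13, slack=4)
Line 3: ['telescope', 'bean'] (min_width=14, slack=3)
Line 4: ['butter', 'up', 'dirty'] (min_width=15, slack=2)
Line 5: ['salt', 'bread'] (min_width=10, slack=7)
Line 6: ['evening', 'sleepy'] (min_width=14, slack=3)
Line 7: ['silver', 'river', 'big'] (min_width=16, slack=1)
Line 8: ['one', 'deep', 'a'] (min_width=10, slack=7)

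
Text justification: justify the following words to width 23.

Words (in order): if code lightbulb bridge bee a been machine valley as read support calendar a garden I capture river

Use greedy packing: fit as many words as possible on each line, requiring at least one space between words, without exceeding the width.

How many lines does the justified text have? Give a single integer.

Line 1: ['if', 'code', 'lightbulb'] (min_width=17, slack=6)
Line 2: ['bridge', 'bee', 'a', 'been'] (min_width=17, slack=6)
Line 3: ['machine', 'valley', 'as', 'read'] (min_width=22, slack=1)
Line 4: ['support', 'calendar', 'a'] (min_width=18, slack=5)
Line 5: ['garden', 'I', 'capture', 'river'] (min_width=22, slack=1)
Total lines: 5

Answer: 5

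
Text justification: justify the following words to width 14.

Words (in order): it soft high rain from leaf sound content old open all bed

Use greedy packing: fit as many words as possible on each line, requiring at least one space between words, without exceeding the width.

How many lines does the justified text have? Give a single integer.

Answer: 5

Derivation:
Line 1: ['it', 'soft', 'high'] (min_width=12, slack=2)
Line 2: ['rain', 'from', 'leaf'] (min_width=14, slack=0)
Line 3: ['sound', 'content'] (min_width=13, slack=1)
Line 4: ['old', 'open', 'all'] (min_width=12, slack=2)
Line 5: ['bed'] (min_width=3, slack=11)
Total lines: 5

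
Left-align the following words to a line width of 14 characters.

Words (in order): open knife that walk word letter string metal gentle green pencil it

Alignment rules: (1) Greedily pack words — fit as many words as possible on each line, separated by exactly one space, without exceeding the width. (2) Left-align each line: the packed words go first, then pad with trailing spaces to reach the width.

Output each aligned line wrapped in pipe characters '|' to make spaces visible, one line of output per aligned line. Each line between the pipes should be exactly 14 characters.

Line 1: ['open', 'knife'] (min_width=10, slack=4)
Line 2: ['that', 'walk', 'word'] (min_width=14, slack=0)
Line 3: ['letter', 'string'] (min_width=13, slack=1)
Line 4: ['metal', 'gentle'] (min_width=12, slack=2)
Line 5: ['green', 'pencil'] (min_width=12, slack=2)
Line 6: ['it'] (min_width=2, slack=12)

Answer: |open knife    |
|that walk word|
|letter string |
|metal gentle  |
|green pencil  |
|it            |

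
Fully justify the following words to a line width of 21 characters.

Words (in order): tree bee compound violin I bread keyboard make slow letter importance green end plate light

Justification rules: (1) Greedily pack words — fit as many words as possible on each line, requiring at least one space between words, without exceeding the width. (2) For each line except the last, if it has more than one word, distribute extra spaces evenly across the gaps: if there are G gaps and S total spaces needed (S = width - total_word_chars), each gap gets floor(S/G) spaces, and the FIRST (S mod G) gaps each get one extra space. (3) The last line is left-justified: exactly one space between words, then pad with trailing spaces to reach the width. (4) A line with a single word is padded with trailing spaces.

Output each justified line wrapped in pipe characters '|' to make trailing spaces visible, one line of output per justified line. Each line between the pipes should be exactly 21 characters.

Line 1: ['tree', 'bee', 'compound'] (min_width=17, slack=4)
Line 2: ['violin', 'I', 'bread'] (min_width=14, slack=7)
Line 3: ['keyboard', 'make', 'slow'] (min_width=18, slack=3)
Line 4: ['letter', 'importance'] (min_width=17, slack=4)
Line 5: ['green', 'end', 'plate', 'light'] (min_width=21, slack=0)

Answer: |tree   bee   compound|
|violin     I    bread|
|keyboard   make  slow|
|letter     importance|
|green end plate light|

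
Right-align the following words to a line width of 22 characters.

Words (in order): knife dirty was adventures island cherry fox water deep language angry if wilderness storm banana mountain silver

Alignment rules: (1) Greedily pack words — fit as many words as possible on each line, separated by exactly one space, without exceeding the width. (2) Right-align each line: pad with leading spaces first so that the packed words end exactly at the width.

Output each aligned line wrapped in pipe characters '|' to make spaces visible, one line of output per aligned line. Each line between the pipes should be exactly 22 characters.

Answer: |       knife dirty was|
|     adventures island|
| cherry fox water deep|
|     language angry if|
|      wilderness storm|
|banana mountain silver|

Derivation:
Line 1: ['knife', 'dirty', 'was'] (min_width=15, slack=7)
Line 2: ['adventures', 'island'] (min_width=17, slack=5)
Line 3: ['cherry', 'fox', 'water', 'deep'] (min_width=21, slack=1)
Line 4: ['language', 'angry', 'if'] (min_width=17, slack=5)
Line 5: ['wilderness', 'storm'] (min_width=16, slack=6)
Line 6: ['banana', 'mountain', 'silver'] (min_width=22, slack=0)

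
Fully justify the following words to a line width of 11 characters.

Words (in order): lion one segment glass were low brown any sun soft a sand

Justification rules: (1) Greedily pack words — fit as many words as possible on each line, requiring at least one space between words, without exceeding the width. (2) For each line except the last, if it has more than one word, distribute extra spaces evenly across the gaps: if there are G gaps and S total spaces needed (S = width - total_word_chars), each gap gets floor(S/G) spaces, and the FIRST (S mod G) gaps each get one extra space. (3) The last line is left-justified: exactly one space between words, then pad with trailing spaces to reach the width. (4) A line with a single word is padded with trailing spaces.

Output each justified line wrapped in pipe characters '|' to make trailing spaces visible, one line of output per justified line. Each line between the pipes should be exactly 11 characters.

Answer: |lion    one|
|segment    |
|glass  were|
|low   brown|
|any     sun|
|soft a sand|

Derivation:
Line 1: ['lion', 'one'] (min_width=8, slack=3)
Line 2: ['segment'] (min_width=7, slack=4)
Line 3: ['glass', 'were'] (min_width=10, slack=1)
Line 4: ['low', 'brown'] (min_width=9, slack=2)
Line 5: ['any', 'sun'] (min_width=7, slack=4)
Line 6: ['soft', 'a', 'sand'] (min_width=11, slack=0)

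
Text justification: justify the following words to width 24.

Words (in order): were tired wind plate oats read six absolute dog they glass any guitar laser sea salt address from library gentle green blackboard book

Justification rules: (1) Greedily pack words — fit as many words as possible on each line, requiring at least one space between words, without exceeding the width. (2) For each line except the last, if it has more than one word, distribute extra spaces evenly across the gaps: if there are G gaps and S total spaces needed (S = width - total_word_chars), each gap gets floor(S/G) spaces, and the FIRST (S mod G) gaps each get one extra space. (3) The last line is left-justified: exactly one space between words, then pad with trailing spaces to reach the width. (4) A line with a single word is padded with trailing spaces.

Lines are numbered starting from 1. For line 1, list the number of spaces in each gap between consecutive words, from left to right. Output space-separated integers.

Answer: 2 2 2

Derivation:
Line 1: ['were', 'tired', 'wind', 'plate'] (min_width=21, slack=3)
Line 2: ['oats', 'read', 'six', 'absolute'] (min_width=22, slack=2)
Line 3: ['dog', 'they', 'glass', 'any'] (min_width=18, slack=6)
Line 4: ['guitar', 'laser', 'sea', 'salt'] (min_width=21, slack=3)
Line 5: ['address', 'from', 'library'] (min_width=20, slack=4)
Line 6: ['gentle', 'green', 'blackboard'] (min_width=23, slack=1)
Line 7: ['book'] (min_width=4, slack=20)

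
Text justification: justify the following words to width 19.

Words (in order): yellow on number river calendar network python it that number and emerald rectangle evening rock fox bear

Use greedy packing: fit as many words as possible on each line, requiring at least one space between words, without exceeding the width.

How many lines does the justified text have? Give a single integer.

Line 1: ['yellow', 'on', 'number'] (min_width=16, slack=3)
Line 2: ['river', 'calendar'] (min_width=14, slack=5)
Line 3: ['network', 'python', 'it'] (min_width=17, slack=2)
Line 4: ['that', 'number', 'and'] (min_width=15, slack=4)
Line 5: ['emerald', 'rectangle'] (min_width=17, slack=2)
Line 6: ['evening', 'rock', 'fox'] (min_width=16, slack=3)
Line 7: ['bear'] (min_width=4, slack=15)
Total lines: 7

Answer: 7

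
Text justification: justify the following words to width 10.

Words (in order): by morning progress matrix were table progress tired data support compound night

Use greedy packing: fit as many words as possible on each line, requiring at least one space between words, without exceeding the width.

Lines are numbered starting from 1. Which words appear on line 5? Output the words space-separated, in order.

Answer: progress

Derivation:
Line 1: ['by', 'morning'] (min_width=10, slack=0)
Line 2: ['progress'] (min_width=8, slack=2)
Line 3: ['matrix'] (min_width=6, slack=4)
Line 4: ['were', 'table'] (min_width=10, slack=0)
Line 5: ['progress'] (min_width=8, slack=2)
Line 6: ['tired', 'data'] (min_width=10, slack=0)
Line 7: ['support'] (min_width=7, slack=3)
Line 8: ['compound'] (min_width=8, slack=2)
Line 9: ['night'] (min_width=5, slack=5)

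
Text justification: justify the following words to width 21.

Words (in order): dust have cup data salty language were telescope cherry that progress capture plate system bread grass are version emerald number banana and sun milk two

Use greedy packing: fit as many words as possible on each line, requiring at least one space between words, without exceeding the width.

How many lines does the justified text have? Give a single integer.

Line 1: ['dust', 'have', 'cup', 'data'] (min_width=18, slack=3)
Line 2: ['salty', 'language', 'were'] (min_width=19, slack=2)
Line 3: ['telescope', 'cherry', 'that'] (min_width=21, slack=0)
Line 4: ['progress', 'capture'] (min_width=16, slack=5)
Line 5: ['plate', 'system', 'bread'] (min_width=18, slack=3)
Line 6: ['grass', 'are', 'version'] (min_width=17, slack=4)
Line 7: ['emerald', 'number', 'banana'] (min_width=21, slack=0)
Line 8: ['and', 'sun', 'milk', 'two'] (min_width=16, slack=5)
Total lines: 8

Answer: 8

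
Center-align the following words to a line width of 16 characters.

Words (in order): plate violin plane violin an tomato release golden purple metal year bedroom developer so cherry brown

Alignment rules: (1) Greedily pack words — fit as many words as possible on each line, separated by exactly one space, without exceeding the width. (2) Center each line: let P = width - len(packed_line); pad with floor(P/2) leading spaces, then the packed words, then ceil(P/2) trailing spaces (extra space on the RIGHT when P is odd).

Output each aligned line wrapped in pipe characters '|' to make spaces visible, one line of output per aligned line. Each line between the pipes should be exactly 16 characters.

Line 1: ['plate', 'violin'] (min_width=12, slack=4)
Line 2: ['plane', 'violin', 'an'] (min_width=15, slack=1)
Line 3: ['tomato', 'release'] (min_width=14, slack=2)
Line 4: ['golden', 'purple'] (min_width=13, slack=3)
Line 5: ['metal', 'year'] (min_width=10, slack=6)
Line 6: ['bedroom'] (min_width=7, slack=9)
Line 7: ['developer', 'so'] (min_width=12, slack=4)
Line 8: ['cherry', 'brown'] (min_width=12, slack=4)

Answer: |  plate violin  |
|plane violin an |
| tomato release |
| golden purple  |
|   metal year   |
|    bedroom     |
|  developer so  |
|  cherry brown  |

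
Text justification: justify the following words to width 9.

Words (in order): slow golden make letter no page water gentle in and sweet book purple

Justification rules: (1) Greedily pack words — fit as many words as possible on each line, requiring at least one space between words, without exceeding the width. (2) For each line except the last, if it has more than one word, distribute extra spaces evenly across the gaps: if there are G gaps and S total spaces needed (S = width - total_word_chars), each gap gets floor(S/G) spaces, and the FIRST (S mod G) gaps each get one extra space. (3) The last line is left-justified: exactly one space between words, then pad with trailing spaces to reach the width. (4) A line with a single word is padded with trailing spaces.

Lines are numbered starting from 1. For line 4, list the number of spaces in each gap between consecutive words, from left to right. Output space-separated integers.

Line 1: ['slow'] (min_width=4, slack=5)
Line 2: ['golden'] (min_width=6, slack=3)
Line 3: ['make'] (min_width=4, slack=5)
Line 4: ['letter', 'no'] (min_width=9, slack=0)
Line 5: ['page'] (min_width=4, slack=5)
Line 6: ['water'] (min_width=5, slack=4)
Line 7: ['gentle', 'in'] (min_width=9, slack=0)
Line 8: ['and', 'sweet'] (min_width=9, slack=0)
Line 9: ['book'] (min_width=4, slack=5)
Line 10: ['purple'] (min_width=6, slack=3)

Answer: 1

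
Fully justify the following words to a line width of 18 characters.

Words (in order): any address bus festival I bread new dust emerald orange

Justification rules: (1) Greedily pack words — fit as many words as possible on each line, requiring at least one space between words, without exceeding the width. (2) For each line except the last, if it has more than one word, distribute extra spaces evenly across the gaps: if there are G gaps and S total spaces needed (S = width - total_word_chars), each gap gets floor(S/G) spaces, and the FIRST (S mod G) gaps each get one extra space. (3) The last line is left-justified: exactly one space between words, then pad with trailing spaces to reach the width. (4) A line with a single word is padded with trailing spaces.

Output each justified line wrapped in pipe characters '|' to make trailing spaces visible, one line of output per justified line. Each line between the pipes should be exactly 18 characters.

Line 1: ['any', 'address', 'bus'] (min_width=15, slack=3)
Line 2: ['festival', 'I', 'bread'] (min_width=16, slack=2)
Line 3: ['new', 'dust', 'emerald'] (min_width=16, slack=2)
Line 4: ['orange'] (min_width=6, slack=12)

Answer: |any   address  bus|
|festival  I  bread|
|new  dust  emerald|
|orange            |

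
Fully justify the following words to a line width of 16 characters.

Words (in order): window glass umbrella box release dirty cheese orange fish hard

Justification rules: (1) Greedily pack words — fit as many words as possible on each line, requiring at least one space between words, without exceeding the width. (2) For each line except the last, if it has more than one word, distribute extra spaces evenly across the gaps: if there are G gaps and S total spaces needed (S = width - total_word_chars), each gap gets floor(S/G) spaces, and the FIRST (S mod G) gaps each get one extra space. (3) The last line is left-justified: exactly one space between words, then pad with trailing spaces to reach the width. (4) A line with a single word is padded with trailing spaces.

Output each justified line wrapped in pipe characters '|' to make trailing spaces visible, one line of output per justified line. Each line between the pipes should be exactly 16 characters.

Line 1: ['window', 'glass'] (min_width=12, slack=4)
Line 2: ['umbrella', 'box'] (min_width=12, slack=4)
Line 3: ['release', 'dirty'] (min_width=13, slack=3)
Line 4: ['cheese', 'orange'] (min_width=13, slack=3)
Line 5: ['fish', 'hard'] (min_width=9, slack=7)

Answer: |window     glass|
|umbrella     box|
|release    dirty|
|cheese    orange|
|fish hard       |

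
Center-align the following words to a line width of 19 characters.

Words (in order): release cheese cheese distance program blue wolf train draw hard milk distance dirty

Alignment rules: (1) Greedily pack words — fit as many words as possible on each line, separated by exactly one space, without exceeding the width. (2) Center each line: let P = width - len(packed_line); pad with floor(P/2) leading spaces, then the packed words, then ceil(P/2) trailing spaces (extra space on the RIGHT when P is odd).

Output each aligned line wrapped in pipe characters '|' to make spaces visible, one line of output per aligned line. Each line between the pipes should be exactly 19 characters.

Line 1: ['release', 'cheese'] (min_width=14, slack=5)
Line 2: ['cheese', 'distance'] (min_width=15, slack=4)
Line 3: ['program', 'blue', 'wolf'] (min_width=17, slack=2)
Line 4: ['train', 'draw', 'hard'] (min_width=15, slack=4)
Line 5: ['milk', 'distance', 'dirty'] (min_width=19, slack=0)

Answer: |  release cheese   |
|  cheese distance  |
| program blue wolf |
|  train draw hard  |
|milk distance dirty|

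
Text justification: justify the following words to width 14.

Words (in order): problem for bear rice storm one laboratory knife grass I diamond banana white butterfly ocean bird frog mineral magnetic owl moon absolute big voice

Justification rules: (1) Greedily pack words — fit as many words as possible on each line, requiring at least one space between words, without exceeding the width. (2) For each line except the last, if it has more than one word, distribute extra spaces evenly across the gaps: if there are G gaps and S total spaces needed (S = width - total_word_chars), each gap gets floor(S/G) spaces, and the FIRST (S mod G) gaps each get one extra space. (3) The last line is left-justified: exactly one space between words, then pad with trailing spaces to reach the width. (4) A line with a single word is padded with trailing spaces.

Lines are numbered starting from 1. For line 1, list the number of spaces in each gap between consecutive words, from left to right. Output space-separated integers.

Answer: 4

Derivation:
Line 1: ['problem', 'for'] (min_width=11, slack=3)
Line 2: ['bear', 'rice'] (min_width=9, slack=5)
Line 3: ['storm', 'one'] (min_width=9, slack=5)
Line 4: ['laboratory'] (min_width=10, slack=4)
Line 5: ['knife', 'grass', 'I'] (min_width=13, slack=1)
Line 6: ['diamond', 'banana'] (min_width=14, slack=0)
Line 7: ['white'] (min_width=5, slack=9)
Line 8: ['butterfly'] (min_width=9, slack=5)
Line 9: ['ocean', 'bird'] (min_width=10, slack=4)
Line 10: ['frog', 'mineral'] (min_width=12, slack=2)
Line 11: ['magnetic', 'owl'] (min_width=12, slack=2)
Line 12: ['moon', 'absolute'] (min_width=13, slack=1)
Line 13: ['big', 'voice'] (min_width=9, slack=5)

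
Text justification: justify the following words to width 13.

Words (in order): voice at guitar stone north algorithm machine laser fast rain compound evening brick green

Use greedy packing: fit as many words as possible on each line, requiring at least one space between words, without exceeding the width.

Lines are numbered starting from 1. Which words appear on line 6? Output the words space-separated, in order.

Answer: fast rain

Derivation:
Line 1: ['voice', 'at'] (min_width=8, slack=5)
Line 2: ['guitar', 'stone'] (min_width=12, slack=1)
Line 3: ['north'] (min_width=5, slack=8)
Line 4: ['algorithm'] (min_width=9, slack=4)
Line 5: ['machine', 'laser'] (min_width=13, slack=0)
Line 6: ['fast', 'rain'] (min_width=9, slack=4)
Line 7: ['compound'] (min_width=8, slack=5)
Line 8: ['evening', 'brick'] (min_width=13, slack=0)
Line 9: ['green'] (min_width=5, slack=8)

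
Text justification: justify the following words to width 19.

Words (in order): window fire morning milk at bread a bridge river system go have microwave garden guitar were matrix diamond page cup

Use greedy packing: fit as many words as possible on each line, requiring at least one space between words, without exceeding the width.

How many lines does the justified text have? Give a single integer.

Answer: 7

Derivation:
Line 1: ['window', 'fire', 'morning'] (min_width=19, slack=0)
Line 2: ['milk', 'at', 'bread', 'a'] (min_width=15, slack=4)
Line 3: ['bridge', 'river', 'system'] (min_width=19, slack=0)
Line 4: ['go', 'have', 'microwave'] (min_width=17, slack=2)
Line 5: ['garden', 'guitar', 'were'] (min_width=18, slack=1)
Line 6: ['matrix', 'diamond', 'page'] (min_width=19, slack=0)
Line 7: ['cup'] (min_width=3, slack=16)
Total lines: 7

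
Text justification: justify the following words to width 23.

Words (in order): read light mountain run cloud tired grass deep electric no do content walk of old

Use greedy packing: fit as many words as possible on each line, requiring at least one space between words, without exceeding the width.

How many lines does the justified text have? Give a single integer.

Line 1: ['read', 'light', 'mountain', 'run'] (min_width=23, slack=0)
Line 2: ['cloud', 'tired', 'grass', 'deep'] (min_width=22, slack=1)
Line 3: ['electric', 'no', 'do', 'content'] (min_width=22, slack=1)
Line 4: ['walk', 'of', 'old'] (min_width=11, slack=12)
Total lines: 4

Answer: 4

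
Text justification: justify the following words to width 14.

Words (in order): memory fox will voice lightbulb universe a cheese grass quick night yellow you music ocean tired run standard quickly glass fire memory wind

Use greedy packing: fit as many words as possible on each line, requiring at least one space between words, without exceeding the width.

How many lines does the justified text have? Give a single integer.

Line 1: ['memory', 'fox'] (min_width=10, slack=4)
Line 2: ['will', 'voice'] (min_width=10, slack=4)
Line 3: ['lightbulb'] (min_width=9, slack=5)
Line 4: ['universe', 'a'] (min_width=10, slack=4)
Line 5: ['cheese', 'grass'] (min_width=12, slack=2)
Line 6: ['quick', 'night'] (min_width=11, slack=3)
Line 7: ['yellow', 'you'] (min_width=10, slack=4)
Line 8: ['music', 'ocean'] (min_width=11, slack=3)
Line 9: ['tired', 'run'] (min_width=9, slack=5)
Line 10: ['standard'] (min_width=8, slack=6)
Line 11: ['quickly', 'glass'] (min_width=13, slack=1)
Line 12: ['fire', 'memory'] (min_width=11, slack=3)
Line 13: ['wind'] (min_width=4, slack=10)
Total lines: 13

Answer: 13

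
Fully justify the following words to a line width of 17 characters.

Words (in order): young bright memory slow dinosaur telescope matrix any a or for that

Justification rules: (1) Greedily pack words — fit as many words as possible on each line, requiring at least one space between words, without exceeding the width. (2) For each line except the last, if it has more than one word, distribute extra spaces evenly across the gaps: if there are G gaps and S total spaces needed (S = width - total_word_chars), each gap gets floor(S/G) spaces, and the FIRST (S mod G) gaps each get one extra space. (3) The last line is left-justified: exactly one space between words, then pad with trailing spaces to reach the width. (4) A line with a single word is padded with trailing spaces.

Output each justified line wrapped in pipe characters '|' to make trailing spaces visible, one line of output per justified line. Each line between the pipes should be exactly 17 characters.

Answer: |young      bright|
|memory       slow|
|dinosaur         |
|telescope  matrix|
|any a or for that|

Derivation:
Line 1: ['young', 'bright'] (min_width=12, slack=5)
Line 2: ['memory', 'slow'] (min_width=11, slack=6)
Line 3: ['dinosaur'] (min_width=8, slack=9)
Line 4: ['telescope', 'matrix'] (min_width=16, slack=1)
Line 5: ['any', 'a', 'or', 'for', 'that'] (min_width=17, slack=0)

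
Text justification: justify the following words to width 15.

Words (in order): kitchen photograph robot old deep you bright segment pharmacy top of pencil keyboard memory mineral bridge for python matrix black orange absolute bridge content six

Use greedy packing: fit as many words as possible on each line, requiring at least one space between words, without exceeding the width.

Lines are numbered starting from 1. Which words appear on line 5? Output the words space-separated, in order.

Line 1: ['kitchen'] (min_width=7, slack=8)
Line 2: ['photograph'] (min_width=10, slack=5)
Line 3: ['robot', 'old', 'deep'] (min_width=14, slack=1)
Line 4: ['you', 'bright'] (min_width=10, slack=5)
Line 5: ['segment'] (min_width=7, slack=8)
Line 6: ['pharmacy', 'top', 'of'] (min_width=15, slack=0)
Line 7: ['pencil', 'keyboard'] (min_width=15, slack=0)
Line 8: ['memory', 'mineral'] (min_width=14, slack=1)
Line 9: ['bridge', 'for'] (min_width=10, slack=5)
Line 10: ['python', 'matrix'] (min_width=13, slack=2)
Line 11: ['black', 'orange'] (min_width=12, slack=3)
Line 12: ['absolute', 'bridge'] (min_width=15, slack=0)
Line 13: ['content', 'six'] (min_width=11, slack=4)

Answer: segment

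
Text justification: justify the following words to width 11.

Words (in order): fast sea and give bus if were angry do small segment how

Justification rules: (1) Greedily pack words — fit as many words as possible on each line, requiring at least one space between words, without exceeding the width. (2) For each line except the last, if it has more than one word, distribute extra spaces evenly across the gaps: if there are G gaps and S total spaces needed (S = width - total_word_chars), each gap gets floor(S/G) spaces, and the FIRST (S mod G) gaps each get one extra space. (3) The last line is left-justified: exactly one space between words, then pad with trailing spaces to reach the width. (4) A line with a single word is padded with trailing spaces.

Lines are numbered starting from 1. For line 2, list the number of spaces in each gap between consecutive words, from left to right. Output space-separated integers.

Line 1: ['fast', 'sea'] (min_width=8, slack=3)
Line 2: ['and', 'give'] (min_width=8, slack=3)
Line 3: ['bus', 'if', 'were'] (min_width=11, slack=0)
Line 4: ['angry', 'do'] (min_width=8, slack=3)
Line 5: ['small'] (min_width=5, slack=6)
Line 6: ['segment', 'how'] (min_width=11, slack=0)

Answer: 4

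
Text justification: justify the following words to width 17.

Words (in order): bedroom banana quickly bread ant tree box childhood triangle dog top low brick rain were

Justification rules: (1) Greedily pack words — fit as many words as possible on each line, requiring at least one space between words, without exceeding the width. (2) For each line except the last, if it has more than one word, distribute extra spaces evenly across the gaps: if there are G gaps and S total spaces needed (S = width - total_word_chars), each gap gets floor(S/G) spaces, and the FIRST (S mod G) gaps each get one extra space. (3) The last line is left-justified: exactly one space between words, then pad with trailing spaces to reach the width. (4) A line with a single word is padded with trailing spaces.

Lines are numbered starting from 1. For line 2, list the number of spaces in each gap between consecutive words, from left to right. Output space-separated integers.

Line 1: ['bedroom', 'banana'] (min_width=14, slack=3)
Line 2: ['quickly', 'bread', 'ant'] (min_width=17, slack=0)
Line 3: ['tree', 'box'] (min_width=8, slack=9)
Line 4: ['childhood'] (min_width=9, slack=8)
Line 5: ['triangle', 'dog', 'top'] (min_width=16, slack=1)
Line 6: ['low', 'brick', 'rain'] (min_width=14, slack=3)
Line 7: ['were'] (min_width=4, slack=13)

Answer: 1 1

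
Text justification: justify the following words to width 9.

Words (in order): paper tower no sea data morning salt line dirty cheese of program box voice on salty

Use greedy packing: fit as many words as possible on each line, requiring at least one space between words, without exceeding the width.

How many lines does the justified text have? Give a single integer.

Line 1: ['paper'] (min_width=5, slack=4)
Line 2: ['tower', 'no'] (min_width=8, slack=1)
Line 3: ['sea', 'data'] (min_width=8, slack=1)
Line 4: ['morning'] (min_width=7, slack=2)
Line 5: ['salt', 'line'] (min_width=9, slack=0)
Line 6: ['dirty'] (min_width=5, slack=4)
Line 7: ['cheese', 'of'] (min_width=9, slack=0)
Line 8: ['program'] (min_width=7, slack=2)
Line 9: ['box', 'voice'] (min_width=9, slack=0)
Line 10: ['on', 'salty'] (min_width=8, slack=1)
Total lines: 10

Answer: 10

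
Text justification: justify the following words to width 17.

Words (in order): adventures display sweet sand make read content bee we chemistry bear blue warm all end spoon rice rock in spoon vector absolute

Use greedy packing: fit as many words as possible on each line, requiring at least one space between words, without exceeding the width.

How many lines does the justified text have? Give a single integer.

Answer: 9

Derivation:
Line 1: ['adventures'] (min_width=10, slack=7)
Line 2: ['display', 'sweet'] (min_width=13, slack=4)
Line 3: ['sand', 'make', 'read'] (min_width=14, slack=3)
Line 4: ['content', 'bee', 'we'] (min_width=14, slack=3)
Line 5: ['chemistry', 'bear'] (min_width=14, slack=3)
Line 6: ['blue', 'warm', 'all', 'end'] (min_width=17, slack=0)
Line 7: ['spoon', 'rice', 'rock'] (min_width=15, slack=2)
Line 8: ['in', 'spoon', 'vector'] (min_width=15, slack=2)
Line 9: ['absolute'] (min_width=8, slack=9)
Total lines: 9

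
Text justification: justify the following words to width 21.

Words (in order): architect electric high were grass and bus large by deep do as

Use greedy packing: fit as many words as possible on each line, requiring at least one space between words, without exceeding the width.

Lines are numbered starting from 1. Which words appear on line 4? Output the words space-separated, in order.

Line 1: ['architect', 'electric'] (min_width=18, slack=3)
Line 2: ['high', 'were', 'grass', 'and'] (min_width=19, slack=2)
Line 3: ['bus', 'large', 'by', 'deep', 'do'] (min_width=20, slack=1)
Line 4: ['as'] (min_width=2, slack=19)

Answer: as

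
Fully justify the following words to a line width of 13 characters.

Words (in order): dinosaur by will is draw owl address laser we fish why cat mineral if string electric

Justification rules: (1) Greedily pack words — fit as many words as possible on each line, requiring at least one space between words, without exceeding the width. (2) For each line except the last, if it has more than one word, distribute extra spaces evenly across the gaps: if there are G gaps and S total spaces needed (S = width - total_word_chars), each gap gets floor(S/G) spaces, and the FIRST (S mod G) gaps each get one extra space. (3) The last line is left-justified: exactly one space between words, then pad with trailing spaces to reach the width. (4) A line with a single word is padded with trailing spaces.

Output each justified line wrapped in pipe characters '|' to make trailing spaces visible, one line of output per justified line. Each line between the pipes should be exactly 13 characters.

Answer: |dinosaur   by|
|will  is draw|
|owl   address|
|laser we fish|
|why       cat|
|mineral    if|
|string       |
|electric     |

Derivation:
Line 1: ['dinosaur', 'by'] (min_width=11, slack=2)
Line 2: ['will', 'is', 'draw'] (min_width=12, slack=1)
Line 3: ['owl', 'address'] (min_width=11, slack=2)
Line 4: ['laser', 'we', 'fish'] (min_width=13, slack=0)
Line 5: ['why', 'cat'] (min_width=7, slack=6)
Line 6: ['mineral', 'if'] (min_width=10, slack=3)
Line 7: ['string'] (min_width=6, slack=7)
Line 8: ['electric'] (min_width=8, slack=5)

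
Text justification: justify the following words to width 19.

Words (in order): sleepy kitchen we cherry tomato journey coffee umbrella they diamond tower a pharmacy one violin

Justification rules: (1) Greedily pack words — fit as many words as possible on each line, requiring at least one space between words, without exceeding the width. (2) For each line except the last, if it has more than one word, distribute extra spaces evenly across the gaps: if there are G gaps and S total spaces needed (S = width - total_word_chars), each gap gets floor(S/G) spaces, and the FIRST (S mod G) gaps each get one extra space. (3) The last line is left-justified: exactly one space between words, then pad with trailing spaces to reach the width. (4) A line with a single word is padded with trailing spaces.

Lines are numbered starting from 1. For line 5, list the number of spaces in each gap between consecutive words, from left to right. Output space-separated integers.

Line 1: ['sleepy', 'kitchen', 'we'] (min_width=17, slack=2)
Line 2: ['cherry', 'tomato'] (min_width=13, slack=6)
Line 3: ['journey', 'coffee'] (min_width=14, slack=5)
Line 4: ['umbrella', 'they'] (min_width=13, slack=6)
Line 5: ['diamond', 'tower', 'a'] (min_width=15, slack=4)
Line 6: ['pharmacy', 'one', 'violin'] (min_width=19, slack=0)

Answer: 3 3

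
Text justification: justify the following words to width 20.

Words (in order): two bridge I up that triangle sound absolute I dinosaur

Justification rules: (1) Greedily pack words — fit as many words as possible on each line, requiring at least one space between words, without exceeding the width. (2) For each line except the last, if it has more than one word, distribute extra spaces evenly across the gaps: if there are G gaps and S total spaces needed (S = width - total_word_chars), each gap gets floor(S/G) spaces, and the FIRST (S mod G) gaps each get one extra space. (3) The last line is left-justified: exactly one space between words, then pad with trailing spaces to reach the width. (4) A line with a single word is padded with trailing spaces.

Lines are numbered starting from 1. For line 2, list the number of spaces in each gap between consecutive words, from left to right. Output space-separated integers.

Line 1: ['two', 'bridge', 'I', 'up', 'that'] (min_width=20, slack=0)
Line 2: ['triangle', 'sound'] (min_width=14, slack=6)
Line 3: ['absolute', 'I', 'dinosaur'] (min_width=19, slack=1)

Answer: 7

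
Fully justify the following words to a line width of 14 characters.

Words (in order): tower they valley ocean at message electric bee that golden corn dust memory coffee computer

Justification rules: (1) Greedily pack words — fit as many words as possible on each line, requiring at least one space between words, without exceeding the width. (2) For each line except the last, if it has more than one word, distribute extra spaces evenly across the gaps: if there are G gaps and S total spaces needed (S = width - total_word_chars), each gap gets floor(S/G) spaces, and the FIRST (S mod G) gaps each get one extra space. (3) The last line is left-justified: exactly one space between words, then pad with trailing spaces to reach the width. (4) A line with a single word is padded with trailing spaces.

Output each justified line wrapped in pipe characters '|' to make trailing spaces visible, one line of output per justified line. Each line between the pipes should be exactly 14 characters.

Answer: |tower     they|
|valley   ocean|
|at     message|
|electric   bee|
|that    golden|
|corn      dust|
|memory  coffee|
|computer      |

Derivation:
Line 1: ['tower', 'they'] (min_width=10, slack=4)
Line 2: ['valley', 'ocean'] (min_width=12, slack=2)
Line 3: ['at', 'message'] (min_width=10, slack=4)
Line 4: ['electric', 'bee'] (min_width=12, slack=2)
Line 5: ['that', 'golden'] (min_width=11, slack=3)
Line 6: ['corn', 'dust'] (min_width=9, slack=5)
Line 7: ['memory', 'coffee'] (min_width=13, slack=1)
Line 8: ['computer'] (min_width=8, slack=6)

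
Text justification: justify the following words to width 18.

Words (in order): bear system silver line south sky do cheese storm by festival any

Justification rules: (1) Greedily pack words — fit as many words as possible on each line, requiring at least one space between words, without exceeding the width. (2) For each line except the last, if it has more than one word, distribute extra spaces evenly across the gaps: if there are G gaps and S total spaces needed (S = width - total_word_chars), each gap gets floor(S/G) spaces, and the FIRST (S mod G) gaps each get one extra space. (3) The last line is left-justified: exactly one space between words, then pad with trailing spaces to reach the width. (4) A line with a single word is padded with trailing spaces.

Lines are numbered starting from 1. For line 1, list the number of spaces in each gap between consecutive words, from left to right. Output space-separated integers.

Answer: 1 1

Derivation:
Line 1: ['bear', 'system', 'silver'] (min_width=18, slack=0)
Line 2: ['line', 'south', 'sky', 'do'] (min_width=17, slack=1)
Line 3: ['cheese', 'storm', 'by'] (min_width=15, slack=3)
Line 4: ['festival', 'any'] (min_width=12, slack=6)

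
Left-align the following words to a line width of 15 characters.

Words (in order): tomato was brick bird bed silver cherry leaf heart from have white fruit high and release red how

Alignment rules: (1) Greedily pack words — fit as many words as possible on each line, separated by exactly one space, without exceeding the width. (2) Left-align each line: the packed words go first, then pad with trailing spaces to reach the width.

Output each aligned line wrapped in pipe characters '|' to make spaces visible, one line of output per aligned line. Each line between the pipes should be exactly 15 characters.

Line 1: ['tomato', 'was'] (min_width=10, slack=5)
Line 2: ['brick', 'bird', 'bed'] (min_width=14, slack=1)
Line 3: ['silver', 'cherry'] (min_width=13, slack=2)
Line 4: ['leaf', 'heart', 'from'] (min_width=15, slack=0)
Line 5: ['have', 'white'] (min_width=10, slack=5)
Line 6: ['fruit', 'high', 'and'] (min_width=14, slack=1)
Line 7: ['release', 'red', 'how'] (min_width=15, slack=0)

Answer: |tomato was     |
|brick bird bed |
|silver cherry  |
|leaf heart from|
|have white     |
|fruit high and |
|release red how|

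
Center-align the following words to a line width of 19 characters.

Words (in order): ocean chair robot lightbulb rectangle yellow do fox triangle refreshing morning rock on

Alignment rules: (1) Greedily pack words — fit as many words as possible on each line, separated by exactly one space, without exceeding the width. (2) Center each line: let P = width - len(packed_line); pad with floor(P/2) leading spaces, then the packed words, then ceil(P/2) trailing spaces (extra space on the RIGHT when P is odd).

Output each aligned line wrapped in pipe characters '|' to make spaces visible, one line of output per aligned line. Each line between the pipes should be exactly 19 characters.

Answer: | ocean chair robot |
|lightbulb rectangle|
|   yellow do fox   |
|triangle refreshing|
|  morning rock on  |

Derivation:
Line 1: ['ocean', 'chair', 'robot'] (min_width=17, slack=2)
Line 2: ['lightbulb', 'rectangle'] (min_width=19, slack=0)
Line 3: ['yellow', 'do', 'fox'] (min_width=13, slack=6)
Line 4: ['triangle', 'refreshing'] (min_width=19, slack=0)
Line 5: ['morning', 'rock', 'on'] (min_width=15, slack=4)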